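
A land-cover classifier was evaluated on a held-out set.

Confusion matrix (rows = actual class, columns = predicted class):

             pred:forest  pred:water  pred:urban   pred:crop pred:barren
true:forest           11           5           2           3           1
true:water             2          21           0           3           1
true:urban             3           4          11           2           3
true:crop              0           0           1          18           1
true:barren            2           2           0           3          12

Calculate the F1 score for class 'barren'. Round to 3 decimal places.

One-vs-rest for 'barren': TP = diagonal; FP = other classes predicted 'barren'; FN = 'barren' predicted as other.
F1 score = 2·TP/(2·TP+FP+FN).
barren: TP=12, FP=1+1+3+1=6, FN=2+2+0+3=7 → 24/37 = 0.6486

0.649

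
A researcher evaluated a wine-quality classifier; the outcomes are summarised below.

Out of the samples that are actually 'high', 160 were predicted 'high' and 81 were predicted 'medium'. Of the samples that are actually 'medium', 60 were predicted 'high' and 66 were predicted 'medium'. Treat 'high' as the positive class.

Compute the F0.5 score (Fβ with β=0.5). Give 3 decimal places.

Fβ = (1+β²)·TP / ((1+β²)·TP + β²·FN + FP), with β²=1/4
= 1.25·160 / (1.25·160 + 0.25·81 + 60) = 0.714

0.714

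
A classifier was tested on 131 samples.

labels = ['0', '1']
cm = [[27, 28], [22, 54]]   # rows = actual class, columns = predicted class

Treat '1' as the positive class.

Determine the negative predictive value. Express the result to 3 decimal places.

0.551

NPV = TN/(TN+FN) = 27/(27+22) = 0.551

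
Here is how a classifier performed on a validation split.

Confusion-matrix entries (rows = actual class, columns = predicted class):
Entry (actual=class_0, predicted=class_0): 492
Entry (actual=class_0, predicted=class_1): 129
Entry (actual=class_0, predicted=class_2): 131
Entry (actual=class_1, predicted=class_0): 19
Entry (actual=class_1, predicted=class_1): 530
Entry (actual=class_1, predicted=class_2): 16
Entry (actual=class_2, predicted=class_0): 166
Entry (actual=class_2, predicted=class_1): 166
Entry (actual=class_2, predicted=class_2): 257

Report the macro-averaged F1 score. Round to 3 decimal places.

Per-class F1 score (2·TP/(2·TP+FP+FN)):
  class_0: TP=492, FP=19+166=185, FN=129+131=260 → 984/1429 = 0.6886
  class_1: TP=530, FP=129+166=295, FN=19+16=35 → 1060/1390 = 0.7626
  class_2: TP=257, FP=131+16=147, FN=166+166=332 → 514/993 = 0.5176
Macro-F1 score = mean = (0.6886 + 0.7626 + 0.5176) / 3 = 0.656

0.656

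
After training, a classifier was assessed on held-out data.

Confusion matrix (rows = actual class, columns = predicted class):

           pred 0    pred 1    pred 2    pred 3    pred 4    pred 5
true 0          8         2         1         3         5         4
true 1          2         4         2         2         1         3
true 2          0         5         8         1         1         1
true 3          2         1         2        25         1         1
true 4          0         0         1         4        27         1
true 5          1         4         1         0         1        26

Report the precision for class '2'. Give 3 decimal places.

Take TP from the diagonal, FP from the rest of the '2' prediction marginal, FN from the rest of the '2' actual marginal.
precision = TP/(TP+FP).
2: TP=8, FP=1+2+2+1+1=7 → 8/15 = 0.5333

0.533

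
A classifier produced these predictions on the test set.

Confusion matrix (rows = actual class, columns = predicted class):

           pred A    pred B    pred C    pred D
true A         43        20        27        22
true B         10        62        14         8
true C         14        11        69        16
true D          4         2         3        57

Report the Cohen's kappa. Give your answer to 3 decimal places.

0.475

Observed agreement pₒ = trace/N = 231/382 = 0.6047
Expected agreement pₑ = Σ (rowᵢ·colᵢ)/N² = (112·71 + 94·95 + 110·113 + 66·103)/382² = 0.2475
κ = (pₒ − pₑ)/(1 − pₑ) = (0.6047 − 0.2475)/(1 − 0.2475) = 0.475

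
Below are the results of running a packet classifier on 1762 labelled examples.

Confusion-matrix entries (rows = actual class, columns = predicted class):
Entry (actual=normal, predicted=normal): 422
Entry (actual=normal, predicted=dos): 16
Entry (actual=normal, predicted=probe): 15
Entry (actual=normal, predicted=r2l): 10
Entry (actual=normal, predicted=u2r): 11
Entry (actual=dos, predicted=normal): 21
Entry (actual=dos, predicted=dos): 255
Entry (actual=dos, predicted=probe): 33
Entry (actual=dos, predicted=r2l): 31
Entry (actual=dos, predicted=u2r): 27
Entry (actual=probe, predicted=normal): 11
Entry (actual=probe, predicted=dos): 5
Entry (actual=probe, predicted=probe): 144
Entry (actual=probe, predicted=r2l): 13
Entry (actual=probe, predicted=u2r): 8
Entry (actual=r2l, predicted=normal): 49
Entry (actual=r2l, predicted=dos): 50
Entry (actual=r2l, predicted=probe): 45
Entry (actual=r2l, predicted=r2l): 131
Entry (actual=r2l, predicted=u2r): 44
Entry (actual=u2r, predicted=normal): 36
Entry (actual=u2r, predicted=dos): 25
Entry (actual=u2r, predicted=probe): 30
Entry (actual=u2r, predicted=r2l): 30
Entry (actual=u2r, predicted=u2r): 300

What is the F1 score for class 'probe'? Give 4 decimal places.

0.6429

One-vs-rest for 'probe': TP = diagonal; FP = other classes predicted 'probe'; FN = 'probe' predicted as other.
F1 score = 2·TP/(2·TP+FP+FN).
probe: TP=144, FP=15+33+45+30=123, FN=11+5+13+8=37 → 288/448 = 0.64286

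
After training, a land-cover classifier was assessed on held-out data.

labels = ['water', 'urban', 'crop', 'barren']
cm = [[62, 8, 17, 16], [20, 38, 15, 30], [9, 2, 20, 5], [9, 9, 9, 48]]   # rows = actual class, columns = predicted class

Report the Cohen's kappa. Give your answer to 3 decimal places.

0.368

Observed agreement pₒ = trace/N = 168/317 = 0.5300
Expected agreement pₑ = Σ (rowᵢ·colᵢ)/N² = (103·100 + 103·57 + 36·61 + 75·99)/317² = 0.2567
κ = (pₒ − pₑ)/(1 − pₑ) = (0.5300 − 0.2567)/(1 − 0.2567) = 0.368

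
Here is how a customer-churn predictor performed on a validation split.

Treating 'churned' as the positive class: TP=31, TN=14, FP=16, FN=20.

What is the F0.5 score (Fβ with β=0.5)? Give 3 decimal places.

Fβ = (1+β²)·TP / ((1+β²)·TP + β²·FN + FP), with β²=1/4
= 1.25·31 / (1.25·31 + 0.25·20 + 16) = 0.649

0.649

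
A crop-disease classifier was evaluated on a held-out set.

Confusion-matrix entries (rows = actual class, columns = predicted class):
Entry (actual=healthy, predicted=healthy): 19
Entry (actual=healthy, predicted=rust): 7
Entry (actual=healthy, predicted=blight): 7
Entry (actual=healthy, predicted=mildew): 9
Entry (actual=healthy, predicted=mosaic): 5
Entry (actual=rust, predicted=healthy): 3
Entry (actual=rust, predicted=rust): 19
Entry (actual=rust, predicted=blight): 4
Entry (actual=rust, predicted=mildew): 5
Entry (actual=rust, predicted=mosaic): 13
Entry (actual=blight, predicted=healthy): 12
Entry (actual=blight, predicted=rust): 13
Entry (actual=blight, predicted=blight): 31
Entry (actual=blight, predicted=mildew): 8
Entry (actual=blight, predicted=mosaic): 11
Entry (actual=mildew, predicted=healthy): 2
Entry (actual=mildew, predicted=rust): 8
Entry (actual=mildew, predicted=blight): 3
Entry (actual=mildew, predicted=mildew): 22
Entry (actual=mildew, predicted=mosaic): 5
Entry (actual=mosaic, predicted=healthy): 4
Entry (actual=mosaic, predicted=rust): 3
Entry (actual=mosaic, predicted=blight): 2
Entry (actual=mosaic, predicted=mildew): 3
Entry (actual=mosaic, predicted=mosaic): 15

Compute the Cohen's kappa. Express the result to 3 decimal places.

Observed agreement pₒ = trace/N = 106/233 = 0.4549
Expected agreement pₑ = Σ (rowᵢ·colᵢ)/N² = (47·40 + 44·50 + 75·47 + 40·47 + 27·49)/233² = 0.1991
κ = (pₒ − pₑ)/(1 − pₑ) = (0.4549 − 0.1991)/(1 − 0.1991) = 0.319

0.319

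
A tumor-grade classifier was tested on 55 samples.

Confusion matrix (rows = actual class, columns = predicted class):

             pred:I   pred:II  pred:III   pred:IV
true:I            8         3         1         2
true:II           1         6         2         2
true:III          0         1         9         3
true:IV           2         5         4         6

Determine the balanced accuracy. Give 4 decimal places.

Balanced accuracy = mean of per-class recall.
  I: recall = 8/14 = 0.57143
  II: recall = 6/11 = 0.54545
  III: recall = 9/13 = 0.69231
  IV: recall = 6/17 = 0.35294
Mean = (0.57143 + 0.54545 + 0.69231 + 0.35294) / 4 = 0.5405

0.5405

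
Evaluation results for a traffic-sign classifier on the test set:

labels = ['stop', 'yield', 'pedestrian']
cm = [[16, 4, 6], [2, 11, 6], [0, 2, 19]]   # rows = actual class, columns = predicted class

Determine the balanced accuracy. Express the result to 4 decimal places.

Balanced accuracy = mean of per-class recall.
  stop: recall = 16/26 = 0.61538
  yield: recall = 11/19 = 0.57895
  pedestrian: recall = 19/21 = 0.90476
Mean = (0.61538 + 0.57895 + 0.90476) / 3 = 0.6997

0.6997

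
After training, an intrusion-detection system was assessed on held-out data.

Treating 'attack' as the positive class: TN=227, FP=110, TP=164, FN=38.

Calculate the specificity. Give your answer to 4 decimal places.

0.6736

Specificity = TN/(TN+FP) = 227/(227+110) = 0.6736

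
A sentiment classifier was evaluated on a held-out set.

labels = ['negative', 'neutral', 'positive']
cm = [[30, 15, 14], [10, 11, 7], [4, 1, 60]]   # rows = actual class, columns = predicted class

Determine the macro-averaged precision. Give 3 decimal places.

0.610

Per-class precision (TP/(TP+FP)):
  negative: TP=30, FP=10+4=14 → 30/44 = 0.6818
  neutral: TP=11, FP=15+1=16 → 11/27 = 0.4074
  positive: TP=60, FP=14+7=21 → 60/81 = 0.7407
Macro-precision = mean = (0.6818 + 0.4074 + 0.7407) / 3 = 0.610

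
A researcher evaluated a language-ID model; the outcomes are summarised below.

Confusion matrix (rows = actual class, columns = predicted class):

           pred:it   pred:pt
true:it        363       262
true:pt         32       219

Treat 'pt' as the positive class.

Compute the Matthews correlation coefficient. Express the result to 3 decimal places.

0.412

MCC = (TP·TN − FP·FN) / √((TP+FP)(TP+FN)(TN+FP)(TN+FN))
Numerator = 219·363 − 262·32 = 71113
Denominator = √(481·251·625·395) = √29805465625 = 172642.5950
MCC = 71113 / 172642.5950 = 0.412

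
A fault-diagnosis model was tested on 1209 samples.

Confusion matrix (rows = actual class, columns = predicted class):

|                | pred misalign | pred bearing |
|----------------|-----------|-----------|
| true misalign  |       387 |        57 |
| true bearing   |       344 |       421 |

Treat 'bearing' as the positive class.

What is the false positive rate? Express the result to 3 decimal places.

0.128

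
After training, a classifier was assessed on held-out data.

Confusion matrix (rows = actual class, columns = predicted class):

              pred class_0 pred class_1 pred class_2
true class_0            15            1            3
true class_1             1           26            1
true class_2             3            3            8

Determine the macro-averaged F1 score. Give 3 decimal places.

0.767

Per-class F1 score (2·TP/(2·TP+FP+FN)):
  class_0: TP=15, FP=1+3=4, FN=1+3=4 → 30/38 = 0.7895
  class_1: TP=26, FP=1+3=4, FN=1+1=2 → 52/58 = 0.8966
  class_2: TP=8, FP=3+1=4, FN=3+3=6 → 16/26 = 0.6154
Macro-F1 score = mean = (0.7895 + 0.8966 + 0.6154) / 3 = 0.767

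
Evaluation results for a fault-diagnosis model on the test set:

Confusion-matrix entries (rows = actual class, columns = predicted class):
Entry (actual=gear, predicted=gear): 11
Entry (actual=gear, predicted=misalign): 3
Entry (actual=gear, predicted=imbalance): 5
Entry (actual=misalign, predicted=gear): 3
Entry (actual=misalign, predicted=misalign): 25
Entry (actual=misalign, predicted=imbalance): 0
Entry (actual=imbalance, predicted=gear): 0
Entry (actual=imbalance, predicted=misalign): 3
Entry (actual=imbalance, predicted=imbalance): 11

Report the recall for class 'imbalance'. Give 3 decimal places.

0.786

Take TP from the diagonal, FP from the rest of the 'imbalance' prediction marginal, FN from the rest of the 'imbalance' actual marginal.
recall = TP/(TP+FN).
imbalance: TP=11, FN=0+3=3 → 11/14 = 0.7857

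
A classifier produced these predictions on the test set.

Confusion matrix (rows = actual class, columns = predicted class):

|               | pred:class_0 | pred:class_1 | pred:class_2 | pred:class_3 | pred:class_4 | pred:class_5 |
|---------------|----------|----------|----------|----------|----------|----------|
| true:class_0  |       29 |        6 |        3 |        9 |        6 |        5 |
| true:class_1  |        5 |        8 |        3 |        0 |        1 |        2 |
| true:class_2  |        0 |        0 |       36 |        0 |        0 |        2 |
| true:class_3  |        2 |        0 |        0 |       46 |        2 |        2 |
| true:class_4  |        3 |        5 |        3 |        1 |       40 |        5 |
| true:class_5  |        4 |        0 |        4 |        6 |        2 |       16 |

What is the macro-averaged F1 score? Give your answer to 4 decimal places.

0.6451

Per-class F1 score (2·TP/(2·TP+FP+FN)):
  class_0: TP=29, FP=5+0+2+3+4=14, FN=6+3+9+6+5=29 → 58/101 = 0.57426
  class_1: TP=8, FP=6+0+0+5+0=11, FN=5+3+0+1+2=11 → 16/38 = 0.42105
  class_2: TP=36, FP=3+3+0+3+4=13, FN=0+0+0+0+2=2 → 72/87 = 0.82759
  class_3: TP=46, FP=9+0+0+1+6=16, FN=2+0+0+2+2=6 → 92/114 = 0.80702
  class_4: TP=40, FP=6+1+0+2+2=11, FN=3+5+3+1+5=17 → 80/108 = 0.74074
  class_5: TP=16, FP=5+2+2+2+5=16, FN=4+0+4+6+2=16 → 32/64 = 0.50000
Macro-F1 score = mean = (0.57426 + 0.42105 + 0.82759 + 0.80702 + 0.74074 + 0.50000) / 6 = 0.6451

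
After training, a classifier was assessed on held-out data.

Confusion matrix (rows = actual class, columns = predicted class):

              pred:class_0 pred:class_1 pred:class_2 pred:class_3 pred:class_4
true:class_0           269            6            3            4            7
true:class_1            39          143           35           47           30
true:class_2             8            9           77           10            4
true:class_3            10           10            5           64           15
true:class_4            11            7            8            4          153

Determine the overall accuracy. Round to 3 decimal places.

Accuracy = trace / total = (269+143+77+64+153=706) / 978 = 706/978 = 0.722

0.722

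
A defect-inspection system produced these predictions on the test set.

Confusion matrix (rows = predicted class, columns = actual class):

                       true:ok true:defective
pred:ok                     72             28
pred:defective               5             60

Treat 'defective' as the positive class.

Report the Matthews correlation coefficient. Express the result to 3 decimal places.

MCC = (TP·TN − FP·FN) / √((TP+FP)(TP+FN)(TN+FP)(TN+FN))
Numerator = 60·72 − 5·28 = 4180
Denominator = √(65·88·77·100) = √44044000 = 6636.5654
MCC = 4180 / 6636.5654 = 0.630

0.630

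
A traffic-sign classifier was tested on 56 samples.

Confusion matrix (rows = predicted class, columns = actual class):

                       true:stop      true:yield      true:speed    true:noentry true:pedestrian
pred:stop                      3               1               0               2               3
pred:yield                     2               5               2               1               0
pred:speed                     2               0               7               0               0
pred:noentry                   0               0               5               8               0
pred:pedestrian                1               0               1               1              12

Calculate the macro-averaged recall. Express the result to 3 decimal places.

0.628

Per-class recall (TP/(TP+FN)):
  stop: TP=3, FN=2+2+0+1=5 → 3/8 = 0.3750
  yield: TP=5, FN=1+0+0+0=1 → 5/6 = 0.8333
  speed: TP=7, FN=0+2+5+1=8 → 7/15 = 0.4667
  noentry: TP=8, FN=2+1+0+1=4 → 8/12 = 0.6667
  pedestrian: TP=12, FN=3+0+0+0=3 → 12/15 = 0.8000
Macro-recall = mean = (0.3750 + 0.8333 + 0.4667 + 0.6667 + 0.8000) / 5 = 0.628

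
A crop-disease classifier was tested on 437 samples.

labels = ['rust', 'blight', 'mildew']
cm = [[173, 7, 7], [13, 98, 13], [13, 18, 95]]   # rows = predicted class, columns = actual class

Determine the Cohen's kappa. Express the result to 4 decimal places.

0.7498

Observed agreement pₒ = trace/N = 366/437 = 0.83753
Expected agreement pₑ = Σ (rowᵢ·colᵢ)/N² = (199·187 + 123·124 + 115·126)/437² = 0.35061
κ = (pₒ − pₑ)/(1 − pₑ) = (0.83753 − 0.35061)/(1 − 0.35061) = 0.7498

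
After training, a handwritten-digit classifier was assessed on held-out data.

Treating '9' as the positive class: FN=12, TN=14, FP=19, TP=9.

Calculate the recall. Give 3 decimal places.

Recall = TP/(TP+FN) = 9/(9+12) = 9/21 = 0.429

0.429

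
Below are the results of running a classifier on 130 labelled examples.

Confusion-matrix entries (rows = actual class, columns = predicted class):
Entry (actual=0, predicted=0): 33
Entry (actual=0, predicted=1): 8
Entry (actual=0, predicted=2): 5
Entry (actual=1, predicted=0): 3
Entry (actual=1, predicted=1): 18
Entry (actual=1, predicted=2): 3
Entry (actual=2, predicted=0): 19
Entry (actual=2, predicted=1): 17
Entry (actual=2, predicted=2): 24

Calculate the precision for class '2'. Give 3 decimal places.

0.750

Treat '2' as positive and all other classes as negative.
precision = TP/(TP+FP).
2: TP=24, FP=5+3=8 → 24/32 = 0.7500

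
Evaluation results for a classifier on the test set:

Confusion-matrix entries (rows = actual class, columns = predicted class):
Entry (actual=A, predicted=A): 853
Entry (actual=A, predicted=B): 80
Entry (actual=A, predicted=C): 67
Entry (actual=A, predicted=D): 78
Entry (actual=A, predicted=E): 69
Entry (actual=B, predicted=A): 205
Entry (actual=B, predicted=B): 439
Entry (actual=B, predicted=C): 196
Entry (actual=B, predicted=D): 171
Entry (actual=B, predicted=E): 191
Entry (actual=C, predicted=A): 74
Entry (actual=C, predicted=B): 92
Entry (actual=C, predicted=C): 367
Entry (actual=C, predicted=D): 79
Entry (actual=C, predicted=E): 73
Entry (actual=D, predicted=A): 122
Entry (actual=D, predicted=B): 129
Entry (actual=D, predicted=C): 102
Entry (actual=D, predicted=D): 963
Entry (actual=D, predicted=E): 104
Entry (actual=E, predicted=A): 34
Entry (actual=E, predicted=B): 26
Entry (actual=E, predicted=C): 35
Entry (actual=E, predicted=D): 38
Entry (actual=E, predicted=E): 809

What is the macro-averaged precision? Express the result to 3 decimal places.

Per-class precision (TP/(TP+FP)):
  A: TP=853, FP=205+74+122+34=435 → 853/1288 = 0.6623
  B: TP=439, FP=80+92+129+26=327 → 439/766 = 0.5731
  C: TP=367, FP=67+196+102+35=400 → 367/767 = 0.4785
  D: TP=963, FP=78+171+79+38=366 → 963/1329 = 0.7246
  E: TP=809, FP=69+191+73+104=437 → 809/1246 = 0.6493
Macro-precision = mean = (0.6623 + 0.5731 + 0.4785 + 0.7246 + 0.6493) / 5 = 0.618

0.618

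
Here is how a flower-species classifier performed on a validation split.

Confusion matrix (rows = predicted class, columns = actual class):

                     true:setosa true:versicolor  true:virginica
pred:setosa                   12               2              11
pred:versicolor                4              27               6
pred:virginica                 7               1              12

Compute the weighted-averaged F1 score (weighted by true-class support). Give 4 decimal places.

0.6083

Per-class F1 score (2·TP/(2·TP+FP+FN)):
  setosa: TP=12, FP=2+11=13, FN=4+7=11 → 24/48 = 0.50000
  versicolor: TP=27, FP=4+6=10, FN=2+1=3 → 54/67 = 0.80597
  virginica: TP=12, FP=7+1=8, FN=11+6=17 → 24/49 = 0.48980
Weighted-F1 score = Σ (supportᵢ/N)·F1 scoreᵢ with N=82: (23/82)·0.50000 + (30/82)·0.80597 + (29/82)·0.48980 = 0.6083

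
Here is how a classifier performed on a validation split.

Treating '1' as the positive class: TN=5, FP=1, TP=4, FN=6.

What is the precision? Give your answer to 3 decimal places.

Precision = TP/(TP+FP) = 4/(4+1) = 4/5 = 0.800

0.800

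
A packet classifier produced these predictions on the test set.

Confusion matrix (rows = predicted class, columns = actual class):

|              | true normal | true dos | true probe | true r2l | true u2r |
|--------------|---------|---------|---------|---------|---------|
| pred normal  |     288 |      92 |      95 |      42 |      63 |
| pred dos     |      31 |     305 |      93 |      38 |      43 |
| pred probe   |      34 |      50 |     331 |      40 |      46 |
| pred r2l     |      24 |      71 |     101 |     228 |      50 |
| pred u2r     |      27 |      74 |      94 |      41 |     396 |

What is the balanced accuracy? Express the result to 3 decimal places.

0.588

Balanced accuracy = mean of per-class recall.
  normal: recall = 288/404 = 0.7129
  dos: recall = 305/592 = 0.5152
  probe: recall = 331/714 = 0.4636
  r2l: recall = 228/389 = 0.5861
  u2r: recall = 396/598 = 0.6622
Mean = (0.7129 + 0.5152 + 0.4636 + 0.5861 + 0.6622) / 5 = 0.588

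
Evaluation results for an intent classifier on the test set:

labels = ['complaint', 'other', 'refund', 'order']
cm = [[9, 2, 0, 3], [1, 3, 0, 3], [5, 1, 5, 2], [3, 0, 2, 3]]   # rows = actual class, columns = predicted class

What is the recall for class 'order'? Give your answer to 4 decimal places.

0.3750

One-vs-rest for 'order': TP = diagonal; FP = other classes predicted 'order'; FN = 'order' predicted as other.
recall = TP/(TP+FN).
order: TP=3, FN=3+0+2=5 → 3/8 = 0.37500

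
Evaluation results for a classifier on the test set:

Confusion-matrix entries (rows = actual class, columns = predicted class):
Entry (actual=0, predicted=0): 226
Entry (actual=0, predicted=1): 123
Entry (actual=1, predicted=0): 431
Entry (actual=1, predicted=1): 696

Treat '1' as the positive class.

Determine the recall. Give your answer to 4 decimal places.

0.6176

Recall = TP/(TP+FN) = 696/(696+431) = 696/1127 = 0.6176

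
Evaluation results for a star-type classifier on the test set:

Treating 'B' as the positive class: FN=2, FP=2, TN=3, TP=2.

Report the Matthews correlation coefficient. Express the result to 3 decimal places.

MCC = (TP·TN − FP·FN) / √((TP+FP)(TP+FN)(TN+FP)(TN+FN))
Numerator = 2·3 − 2·2 = 2
Denominator = √(4·4·5·5) = √400 = 20.0000
MCC = 2 / 20.0000 = 0.100

0.100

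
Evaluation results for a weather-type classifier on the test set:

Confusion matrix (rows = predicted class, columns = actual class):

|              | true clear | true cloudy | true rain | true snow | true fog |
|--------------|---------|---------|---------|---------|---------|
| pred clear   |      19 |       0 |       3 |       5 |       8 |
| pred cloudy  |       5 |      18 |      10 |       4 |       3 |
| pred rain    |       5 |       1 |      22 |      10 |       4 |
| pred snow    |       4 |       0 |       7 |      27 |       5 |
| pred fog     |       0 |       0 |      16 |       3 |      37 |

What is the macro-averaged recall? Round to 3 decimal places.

0.621

Per-class recall (TP/(TP+FN)):
  clear: TP=19, FN=5+5+4+0=14 → 19/33 = 0.5758
  cloudy: TP=18, FN=0+1+0+0=1 → 18/19 = 0.9474
  rain: TP=22, FN=3+10+7+16=36 → 22/58 = 0.3793
  snow: TP=27, FN=5+4+10+3=22 → 27/49 = 0.5510
  fog: TP=37, FN=8+3+4+5=20 → 37/57 = 0.6491
Macro-recall = mean = (0.5758 + 0.9474 + 0.3793 + 0.5510 + 0.6491) / 5 = 0.621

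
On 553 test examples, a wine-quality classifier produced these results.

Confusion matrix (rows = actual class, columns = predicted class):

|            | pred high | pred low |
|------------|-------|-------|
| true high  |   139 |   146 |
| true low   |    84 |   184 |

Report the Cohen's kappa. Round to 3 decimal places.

Observed agreement pₒ = trace/N = 323/553 = 0.5841
Expected agreement pₑ = Σ (rowᵢ·colᵢ)/N² = (285·223 + 268·330)/553² = 0.4970
κ = (pₒ − pₑ)/(1 − pₑ) = (0.5841 − 0.4970)/(1 − 0.4970) = 0.173

0.173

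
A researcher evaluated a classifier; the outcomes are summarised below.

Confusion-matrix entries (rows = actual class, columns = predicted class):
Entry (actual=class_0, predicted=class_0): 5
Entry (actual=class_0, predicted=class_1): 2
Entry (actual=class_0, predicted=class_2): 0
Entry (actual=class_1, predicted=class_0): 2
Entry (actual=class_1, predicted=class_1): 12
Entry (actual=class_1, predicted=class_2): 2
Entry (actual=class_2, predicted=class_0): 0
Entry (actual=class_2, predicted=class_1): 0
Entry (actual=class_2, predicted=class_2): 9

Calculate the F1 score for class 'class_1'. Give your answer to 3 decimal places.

0.800

Treat 'class_1' as positive and all other classes as negative.
F1 score = 2·TP/(2·TP+FP+FN).
class_1: TP=12, FP=2+0=2, FN=2+2=4 → 24/30 = 0.8000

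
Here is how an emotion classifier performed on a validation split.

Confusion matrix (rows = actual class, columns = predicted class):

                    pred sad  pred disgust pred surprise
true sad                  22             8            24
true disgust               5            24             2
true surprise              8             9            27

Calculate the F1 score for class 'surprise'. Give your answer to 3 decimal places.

Treat 'surprise' as positive and all other classes as negative.
F1 score = 2·TP/(2·TP+FP+FN).
surprise: TP=27, FP=24+2=26, FN=8+9=17 → 54/97 = 0.5567

0.557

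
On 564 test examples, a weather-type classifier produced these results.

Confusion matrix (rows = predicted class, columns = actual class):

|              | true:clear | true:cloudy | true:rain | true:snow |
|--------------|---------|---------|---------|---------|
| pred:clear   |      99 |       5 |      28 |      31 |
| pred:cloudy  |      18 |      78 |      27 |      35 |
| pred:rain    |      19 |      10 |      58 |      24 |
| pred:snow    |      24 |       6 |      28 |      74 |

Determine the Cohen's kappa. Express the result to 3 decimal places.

0.398

Observed agreement pₒ = trace/N = 309/564 = 0.5479
Expected agreement pₑ = Σ (rowᵢ·colᵢ)/N² = (160·163 + 99·158 + 141·111 + 164·132)/564² = 0.2484
κ = (pₒ − pₑ)/(1 − pₑ) = (0.5479 − 0.2484)/(1 − 0.2484) = 0.398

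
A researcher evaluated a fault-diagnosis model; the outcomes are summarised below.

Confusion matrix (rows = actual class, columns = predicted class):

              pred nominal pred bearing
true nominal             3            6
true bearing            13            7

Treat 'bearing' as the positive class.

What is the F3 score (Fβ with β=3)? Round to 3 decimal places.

0.363

Fβ = (1+β²)·TP / ((1+β²)·TP + β²·FN + FP), with β²=9
= 10·7 / (10·7 + 9·13 + 6) = 0.363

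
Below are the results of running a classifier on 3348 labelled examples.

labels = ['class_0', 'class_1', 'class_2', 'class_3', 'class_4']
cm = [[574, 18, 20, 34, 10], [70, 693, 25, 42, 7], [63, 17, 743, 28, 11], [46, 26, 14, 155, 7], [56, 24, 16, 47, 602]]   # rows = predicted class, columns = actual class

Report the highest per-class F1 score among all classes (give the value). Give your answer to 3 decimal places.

0.885

Per-class F1 score (2·TP/(2·TP+FP+FN)):
  class_0: TP=574, FP=18+20+34+10=82, FN=70+63+46+56=235 → 1148/1465 = 0.7836
  class_1: TP=693, FP=70+25+42+7=144, FN=18+17+26+24=85 → 1386/1615 = 0.8582
  class_2: TP=743, FP=63+17+28+11=119, FN=20+25+14+16=75 → 1486/1680 = 0.8845
  class_3: TP=155, FP=46+26+14+7=93, FN=34+42+28+47=151 → 310/554 = 0.5596
  class_4: TP=602, FP=56+24+16+47=143, FN=10+7+11+7=35 → 1204/1382 = 0.8712
Highest is class 'class_2' with F1 score = 0.885.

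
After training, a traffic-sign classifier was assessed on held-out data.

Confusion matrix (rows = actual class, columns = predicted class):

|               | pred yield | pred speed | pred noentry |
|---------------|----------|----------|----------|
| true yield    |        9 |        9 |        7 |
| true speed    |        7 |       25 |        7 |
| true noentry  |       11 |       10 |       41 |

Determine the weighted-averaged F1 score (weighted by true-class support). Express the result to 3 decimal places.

0.600

Per-class F1 score (2·TP/(2·TP+FP+FN)):
  yield: TP=9, FP=7+11=18, FN=9+7=16 → 18/52 = 0.3462
  speed: TP=25, FP=9+10=19, FN=7+7=14 → 50/83 = 0.6024
  noentry: TP=41, FP=7+7=14, FN=11+10=21 → 82/117 = 0.7009
Weighted-F1 score = Σ (supportᵢ/N)·F1 scoreᵢ with N=126: (25/126)·0.3462 + (39/126)·0.6024 + (62/126)·0.7009 = 0.600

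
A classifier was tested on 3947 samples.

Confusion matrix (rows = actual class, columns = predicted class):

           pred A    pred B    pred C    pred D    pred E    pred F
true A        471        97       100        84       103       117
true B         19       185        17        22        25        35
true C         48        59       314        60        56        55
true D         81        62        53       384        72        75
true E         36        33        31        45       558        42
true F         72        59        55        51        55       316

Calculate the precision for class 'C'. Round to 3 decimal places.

0.551

precision = TP/(TP+FP).
C: TP=314, FP=100+17+53+31+55=256 → 314/570 = 0.5509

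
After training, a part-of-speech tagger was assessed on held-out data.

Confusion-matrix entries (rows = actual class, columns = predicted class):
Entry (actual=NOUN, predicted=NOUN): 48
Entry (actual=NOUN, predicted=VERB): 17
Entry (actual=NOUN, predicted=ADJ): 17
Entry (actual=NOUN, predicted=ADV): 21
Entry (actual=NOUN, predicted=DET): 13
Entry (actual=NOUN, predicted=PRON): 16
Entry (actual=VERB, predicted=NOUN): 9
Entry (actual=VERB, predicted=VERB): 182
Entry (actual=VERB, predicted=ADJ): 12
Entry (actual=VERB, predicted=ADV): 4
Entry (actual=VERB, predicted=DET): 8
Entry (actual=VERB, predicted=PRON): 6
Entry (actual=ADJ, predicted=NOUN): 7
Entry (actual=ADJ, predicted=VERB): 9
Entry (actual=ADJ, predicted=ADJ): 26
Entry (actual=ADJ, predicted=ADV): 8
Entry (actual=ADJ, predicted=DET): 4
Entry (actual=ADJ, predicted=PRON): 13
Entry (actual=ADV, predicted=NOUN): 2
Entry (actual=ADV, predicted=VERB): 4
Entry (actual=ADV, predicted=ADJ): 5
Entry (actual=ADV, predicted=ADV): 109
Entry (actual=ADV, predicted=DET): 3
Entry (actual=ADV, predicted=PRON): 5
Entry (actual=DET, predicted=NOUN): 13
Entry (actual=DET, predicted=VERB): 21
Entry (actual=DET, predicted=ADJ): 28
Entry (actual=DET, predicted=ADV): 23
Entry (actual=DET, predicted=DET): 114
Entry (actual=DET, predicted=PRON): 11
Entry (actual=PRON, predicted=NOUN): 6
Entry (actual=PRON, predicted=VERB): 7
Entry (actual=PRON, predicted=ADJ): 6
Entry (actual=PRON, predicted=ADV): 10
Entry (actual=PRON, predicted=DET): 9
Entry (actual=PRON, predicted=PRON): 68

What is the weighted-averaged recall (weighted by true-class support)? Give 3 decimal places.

Per-class recall (TP/(TP+FN)):
  NOUN: TP=48, FN=17+17+21+13+16=84 → 48/132 = 0.3636
  VERB: TP=182, FN=9+12+4+8+6=39 → 182/221 = 0.8235
  ADJ: TP=26, FN=7+9+8+4+13=41 → 26/67 = 0.3881
  ADV: TP=109, FN=2+4+5+3+5=19 → 109/128 = 0.8516
  DET: TP=114, FN=13+21+28+23+11=96 → 114/210 = 0.5429
  PRON: TP=68, FN=6+7+6+10+9=38 → 68/106 = 0.6415
Weighted-recall = Σ (supportᵢ/N)·recallᵢ with N=864: (132/864)·0.3636 + (221/864)·0.8235 + (67/864)·0.3881 + (128/864)·0.8516 + (210/864)·0.5429 + (106/864)·0.6415 = 0.633

0.633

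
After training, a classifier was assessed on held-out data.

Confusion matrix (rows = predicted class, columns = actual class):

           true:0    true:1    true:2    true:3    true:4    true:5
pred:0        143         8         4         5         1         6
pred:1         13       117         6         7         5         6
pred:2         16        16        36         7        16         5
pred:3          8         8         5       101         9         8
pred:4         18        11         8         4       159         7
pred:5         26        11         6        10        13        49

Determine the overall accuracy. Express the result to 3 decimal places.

Accuracy = trace / total = (143+117+36+101+159+49=605) / 878 = 605/878 = 0.689

0.689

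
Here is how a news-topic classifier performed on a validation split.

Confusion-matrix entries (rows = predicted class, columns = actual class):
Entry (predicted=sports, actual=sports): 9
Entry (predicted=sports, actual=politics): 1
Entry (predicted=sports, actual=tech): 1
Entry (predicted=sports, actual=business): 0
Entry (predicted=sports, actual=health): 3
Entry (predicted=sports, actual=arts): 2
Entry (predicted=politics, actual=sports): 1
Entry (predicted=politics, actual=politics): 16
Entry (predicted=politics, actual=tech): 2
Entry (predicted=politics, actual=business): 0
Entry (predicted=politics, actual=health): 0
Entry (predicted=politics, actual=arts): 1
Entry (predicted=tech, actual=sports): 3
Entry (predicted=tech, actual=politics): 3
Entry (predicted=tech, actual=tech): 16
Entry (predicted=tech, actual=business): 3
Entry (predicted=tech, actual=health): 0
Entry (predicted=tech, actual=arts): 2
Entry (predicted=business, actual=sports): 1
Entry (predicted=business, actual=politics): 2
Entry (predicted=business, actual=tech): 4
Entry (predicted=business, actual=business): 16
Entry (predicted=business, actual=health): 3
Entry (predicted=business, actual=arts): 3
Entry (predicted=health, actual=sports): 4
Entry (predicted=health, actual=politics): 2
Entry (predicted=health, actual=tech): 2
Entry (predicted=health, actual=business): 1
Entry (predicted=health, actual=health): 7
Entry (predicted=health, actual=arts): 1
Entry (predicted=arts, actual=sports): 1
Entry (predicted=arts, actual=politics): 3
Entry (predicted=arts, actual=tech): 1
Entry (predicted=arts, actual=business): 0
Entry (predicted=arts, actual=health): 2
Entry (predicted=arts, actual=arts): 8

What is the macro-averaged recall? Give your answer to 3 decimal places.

Per-class recall (TP/(TP+FN)):
  sports: TP=9, FN=1+3+1+4+1=10 → 9/19 = 0.4737
  politics: TP=16, FN=1+3+2+2+3=11 → 16/27 = 0.5926
  tech: TP=16, FN=1+2+4+2+1=10 → 16/26 = 0.6154
  business: TP=16, FN=0+0+3+1+0=4 → 16/20 = 0.8000
  health: TP=7, FN=3+0+0+3+2=8 → 7/15 = 0.4667
  arts: TP=8, FN=2+1+2+3+1=9 → 8/17 = 0.4706
Macro-recall = mean = (0.4737 + 0.5926 + 0.6154 + 0.8000 + 0.4667 + 0.4706) / 6 = 0.570

0.570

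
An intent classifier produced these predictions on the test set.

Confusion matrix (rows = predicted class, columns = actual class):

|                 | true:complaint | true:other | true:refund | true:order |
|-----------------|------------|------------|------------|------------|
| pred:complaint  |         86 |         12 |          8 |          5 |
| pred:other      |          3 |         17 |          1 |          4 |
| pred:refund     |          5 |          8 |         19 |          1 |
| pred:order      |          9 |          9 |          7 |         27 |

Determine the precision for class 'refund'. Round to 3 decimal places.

Take TP from the diagonal, FP from the rest of the 'refund' prediction marginal, FN from the rest of the 'refund' actual marginal.
precision = TP/(TP+FP).
refund: TP=19, FP=5+8+1=14 → 19/33 = 0.5758

0.576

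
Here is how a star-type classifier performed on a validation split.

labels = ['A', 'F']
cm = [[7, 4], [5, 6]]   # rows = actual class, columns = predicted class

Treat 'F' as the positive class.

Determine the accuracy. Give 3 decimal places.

Accuracy = (TP+TN)/N = (6+7)/22 = 0.591

0.591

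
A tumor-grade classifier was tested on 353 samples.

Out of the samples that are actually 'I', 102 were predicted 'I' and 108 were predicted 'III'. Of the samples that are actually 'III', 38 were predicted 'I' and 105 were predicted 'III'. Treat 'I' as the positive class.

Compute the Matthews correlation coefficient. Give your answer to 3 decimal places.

0.221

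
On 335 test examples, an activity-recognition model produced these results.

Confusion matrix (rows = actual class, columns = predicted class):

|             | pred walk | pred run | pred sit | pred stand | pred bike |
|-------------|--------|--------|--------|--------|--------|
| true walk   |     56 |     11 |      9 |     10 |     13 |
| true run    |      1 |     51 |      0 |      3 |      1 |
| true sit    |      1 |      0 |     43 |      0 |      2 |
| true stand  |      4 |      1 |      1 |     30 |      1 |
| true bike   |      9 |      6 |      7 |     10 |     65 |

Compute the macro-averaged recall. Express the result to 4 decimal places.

Per-class recall (TP/(TP+FN)):
  walk: TP=56, FN=11+9+10+13=43 → 56/99 = 0.56566
  run: TP=51, FN=1+0+3+1=5 → 51/56 = 0.91071
  sit: TP=43, FN=1+0+0+2=3 → 43/46 = 0.93478
  stand: TP=30, FN=4+1+1+1=7 → 30/37 = 0.81081
  bike: TP=65, FN=9+6+7+10=32 → 65/97 = 0.67010
Macro-recall = mean = (0.56566 + 0.91071 + 0.93478 + 0.81081 + 0.67010) / 5 = 0.7784

0.7784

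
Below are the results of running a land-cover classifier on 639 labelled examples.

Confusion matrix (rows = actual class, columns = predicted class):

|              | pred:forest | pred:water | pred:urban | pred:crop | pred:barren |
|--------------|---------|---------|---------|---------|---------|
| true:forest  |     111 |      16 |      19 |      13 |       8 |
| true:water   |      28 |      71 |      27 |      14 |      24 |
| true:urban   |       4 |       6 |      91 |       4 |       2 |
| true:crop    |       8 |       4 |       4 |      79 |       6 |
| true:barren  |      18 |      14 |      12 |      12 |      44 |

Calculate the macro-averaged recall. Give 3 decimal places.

0.634

Per-class recall (TP/(TP+FN)):
  forest: TP=111, FN=16+19+13+8=56 → 111/167 = 0.6647
  water: TP=71, FN=28+27+14+24=93 → 71/164 = 0.4329
  urban: TP=91, FN=4+6+4+2=16 → 91/107 = 0.8505
  crop: TP=79, FN=8+4+4+6=22 → 79/101 = 0.7822
  barren: TP=44, FN=18+14+12+12=56 → 44/100 = 0.4400
Macro-recall = mean = (0.6647 + 0.4329 + 0.8505 + 0.7822 + 0.4400) / 5 = 0.634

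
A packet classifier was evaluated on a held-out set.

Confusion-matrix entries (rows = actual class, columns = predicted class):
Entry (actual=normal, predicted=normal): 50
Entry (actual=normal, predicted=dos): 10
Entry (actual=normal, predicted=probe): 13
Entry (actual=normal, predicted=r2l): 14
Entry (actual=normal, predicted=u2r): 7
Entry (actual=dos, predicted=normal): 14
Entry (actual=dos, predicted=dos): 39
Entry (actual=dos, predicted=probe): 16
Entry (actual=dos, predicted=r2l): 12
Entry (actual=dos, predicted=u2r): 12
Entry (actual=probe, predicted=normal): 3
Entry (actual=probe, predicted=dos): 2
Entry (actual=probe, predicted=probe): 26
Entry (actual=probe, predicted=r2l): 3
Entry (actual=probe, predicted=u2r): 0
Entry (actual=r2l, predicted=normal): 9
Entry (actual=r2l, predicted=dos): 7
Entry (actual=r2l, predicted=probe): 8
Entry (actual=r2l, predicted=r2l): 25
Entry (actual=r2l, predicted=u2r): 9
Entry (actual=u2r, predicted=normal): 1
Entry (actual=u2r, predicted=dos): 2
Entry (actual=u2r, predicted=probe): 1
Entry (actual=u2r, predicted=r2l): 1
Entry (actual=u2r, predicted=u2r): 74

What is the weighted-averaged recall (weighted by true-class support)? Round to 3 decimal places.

0.598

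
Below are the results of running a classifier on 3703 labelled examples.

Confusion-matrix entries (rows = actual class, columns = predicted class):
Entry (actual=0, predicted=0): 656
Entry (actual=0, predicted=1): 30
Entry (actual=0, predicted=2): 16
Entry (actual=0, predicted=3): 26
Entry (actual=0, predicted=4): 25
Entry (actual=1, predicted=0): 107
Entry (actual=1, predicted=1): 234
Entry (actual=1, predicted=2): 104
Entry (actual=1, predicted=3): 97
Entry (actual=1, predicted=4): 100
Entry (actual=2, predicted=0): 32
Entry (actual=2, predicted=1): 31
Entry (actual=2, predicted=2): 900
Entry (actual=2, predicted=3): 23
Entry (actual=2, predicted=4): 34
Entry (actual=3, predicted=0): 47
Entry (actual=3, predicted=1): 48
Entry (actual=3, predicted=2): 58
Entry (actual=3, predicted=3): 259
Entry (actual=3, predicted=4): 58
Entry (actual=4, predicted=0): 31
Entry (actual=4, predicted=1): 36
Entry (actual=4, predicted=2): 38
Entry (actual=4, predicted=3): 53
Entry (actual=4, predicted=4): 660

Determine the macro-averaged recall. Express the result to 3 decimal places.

0.695

Per-class recall (TP/(TP+FN)):
  0: TP=656, FN=30+16+26+25=97 → 656/753 = 0.8712
  1: TP=234, FN=107+104+97+100=408 → 234/642 = 0.3645
  2: TP=900, FN=32+31+23+34=120 → 900/1020 = 0.8824
  3: TP=259, FN=47+48+58+58=211 → 259/470 = 0.5511
  4: TP=660, FN=31+36+38+53=158 → 660/818 = 0.8068
Macro-recall = mean = (0.8712 + 0.3645 + 0.8824 + 0.5511 + 0.8068) / 5 = 0.695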